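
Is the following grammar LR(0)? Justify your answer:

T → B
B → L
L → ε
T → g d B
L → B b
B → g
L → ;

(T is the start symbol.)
Augment with T' → T and build the canonical LR(0) collection (I0 = CLOSURE({[T' → . T]}), then GOTO on every symbol after a dot until no new states appear). It has 10 states:
  I0: { [B → . L], [B → . g], [L → . ;], [L → . B b], [L → .], [T → . B], [T → . g d B], [T' → . T] }  — shift, reduce
  I1: { [L → ; .] }  — reduce
  I2: { [L → B . b], [T → B .] }  — shift, reduce
  I3: { [B → L .] }  — reduce
  I4: { [T' → T .] }  — accept
  I5: { [B → g .], [T → g . d B] }  — shift, reduce
  I6: { [B → . L], [B → . g], [L → . ;], [L → . B b], [L → .], [T → g d . B] }  — shift, reduce
  I7: { [L → B . b], [T → g d B .] }  — shift, reduce
  I8: { [B → g .] }  — reduce
  I9: { [L → B b .] }  — reduce

Conflict in state I0:
  Shift-reduce conflict between [L → .] and [B → . g]
So the grammar is NOT LR(0).

Answer: No. Shift-reduce conflict between [L → .] and [B → . g]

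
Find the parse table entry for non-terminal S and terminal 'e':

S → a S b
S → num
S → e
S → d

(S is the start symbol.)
S → e

To find M[S, 'e'], we find productions for S where 'e' is in the predict set (PREDICT(N → α) = (FIRST(α) \ {ε}) ∪ (FOLLOW(N) if α ⇒* ε)).

S → a S b: PREDICT = { 'a' }
S → num: PREDICT = { 'num' }
S → e: PREDICT = { 'e' }
  'e' is in predict set, so this production goes in M[S, 'e']
S → d: PREDICT = { 'd' }

M[S, 'e'] = S → e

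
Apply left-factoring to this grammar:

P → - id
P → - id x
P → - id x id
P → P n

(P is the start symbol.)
P → - id P'
P' → ε
P' → x P''
P'' → ε
P'' → id
P → P n

Left-factoring transforms A → αβ₁ | αβ₂ into A → αA' and A' → β₁ | β₂
(α is the longest common prefix among the alternatives). Repeat until
no nonterminal has two alternatives with a common prefix.

Round 1: P has alternatives sharing prefix '- id'. Introduce P': P → - id P'
  Add: P' → ε
  Add: P' → x
  Add: P' → x id

Round 2: P' has alternatives sharing prefix 'x'. Introduce P'': P' → x P''
  Add: P'' → ε
  Add: P'' → id

No remaining common prefixes — done.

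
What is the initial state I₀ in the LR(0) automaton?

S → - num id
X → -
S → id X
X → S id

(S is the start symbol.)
{ [S → . - num id], [S → . id X], [S' → . S] }

First, augment the grammar with S' → S
I₀ = CLOSURE({ [S' → . S] }):
  [S' → . S] has the dot before S: add [S → . - num id], [S → . id X]
No further items can be added.

I₀ = { [S → . - num id], [S → . id X], [S' → . S] }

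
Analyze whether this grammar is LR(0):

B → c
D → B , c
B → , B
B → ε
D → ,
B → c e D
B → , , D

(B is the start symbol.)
No. Shift-reduce conflict between [B → .] and [B → . , , D]

A grammar is LR(0) if no state in the canonical LR(0) collection has:
  - both a shift item (dot before a terminal) and a complete item (shift-reduce conflict), or
  - two or more complete items (reduce-reduce conflict; the accept item [B' → B .] counts as a complete item here).

Augment with B' → B and build the canonical LR(0) collection (I0 = CLOSURE({[B' → . B]}), then GOTO on every symbol after a dot until no new states appear). It has 15 states:
  I0: { [B → . , , D], [B → . , B], [B → . c e D], [B → . c], [B → .], [B' → . B] }  — shift, reduce
  I1: { [B → , . , D], [B → , . B], [B → . , , D], [B → . , B], [B → . c e D], [B → . c], [B → .] }  — shift, reduce
  I2: { [B' → B .] }  — accept
  I3: { [B → c . e D], [B → c .] }  — shift, reduce
  I4: { [B → . , , D], [B → . , B], [B → . c e D], [B → . c], [B → .], [B → c e . D], [D → . ,], [D → . B , c] }  — shift, reduce
  I5: { [B → , . , D], [B → , . B], [B → . , , D], [B → . , B], [B → . c e D], [B → . c], [B → .], [D → , .] }  — shift, 2 reduces
  I6: { [D → B . , c] }  — shift
  I7: { [B → c e D .] }  — reduce
  I8: { [D → B , . c] }  — shift
  I9: { [D → B , c .] }  — reduce
  I10: { [B → , , . D], [B → , . , D], [B → , . B], [B → . , , D], [B → . , B], [B → . c e D], [B → . c], [B → .], [D → . ,], [D → . B , c] }  — shift, reduce
  I11: { [B → , B .] }  — reduce
  I12: { [B → , , . D], [B → , . , D], [B → , . B], [B → . , , D], [B → . , B], [B → . c e D], [B → . c], [B → .], [D → , .], [D → . ,], [D → . B , c] }  — shift, 2 reduces
  I13: { [B → , B .], [D → B . , c] }  — shift, reduce
  I14: { [B → , , D .] }  — reduce

Conflict in state I0:
  Shift-reduce conflict between [B → .] and [B → . , , D]
So the grammar is NOT LR(0).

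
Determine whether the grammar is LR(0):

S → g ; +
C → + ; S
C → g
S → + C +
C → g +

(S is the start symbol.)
No. Shift-reduce conflict between [C → g .] and [C → g . +]

A grammar is LR(0) if no state in the canonical LR(0) collection has:
  - both a shift item (dot before a terminal) and a complete item (shift-reduce conflict), or
  - two or more complete items (reduce-reduce conflict; the accept item [S' → S .] counts as a complete item here).

Augment with S' → S and build the canonical LR(0) collection (I0 = CLOSURE({[S' → . S]}), then GOTO on every symbol after a dot until no new states appear). It has 13 states:
  I0: { [S → . + C +], [S → . g ; +], [S' → . S] }  — shift
  I1: { [C → . + ; S], [C → . g +], [C → . g], [S → + . C +] }  — shift
  I2: { [S' → S .] }  — accept
  I3: { [S → g . ; +] }  — shift
  I4: { [S → g ; . +] }  — shift
  I5: { [S → g ; + .] }  — reduce
  I6: { [C → + . ; S] }  — shift
  I7: { [S → + C . +] }  — shift
  I8: { [C → g . +], [C → g .] }  — shift, reduce
  I9: { [C → g + .] }  — reduce
  I10: { [S → + C + .] }  — reduce
  I11: { [C → + ; . S], [S → . + C +], [S → . g ; +] }  — shift
  I12: { [C → + ; S .] }  — reduce

Conflict in state I8:
  Shift-reduce conflict between [C → g .] and [C → g . +]
So the grammar is NOT LR(0).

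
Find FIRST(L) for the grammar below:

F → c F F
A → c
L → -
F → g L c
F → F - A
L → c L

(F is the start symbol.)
{ '-', 'c' }

From L → -:
  - '-' is a terminal: add '-' and stop
From L → c L:
  - c is a terminal: add 'c' and stop

Collecting: FIRST(L) = { '-', 'c' }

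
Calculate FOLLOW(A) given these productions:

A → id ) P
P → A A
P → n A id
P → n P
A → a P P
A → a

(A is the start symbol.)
To compute FOLLOW(A), find every occurrence of A on a right-hand side N → α A β: add FIRST(β) \ {ε}, and if β is empty or nullable also add FOLLOW(N). Iterate to a fixed point.

A is the start symbol, so $ ∈ FOLLOW(A).
In P → A A: A is followed by A, add FIRST(A) \ {ε} = { 'a', 'id' }
In P → A A: A is at the end, add FOLLOW(P)
In P → n A id: A is followed by id, add FIRST(id) \ {ε} = { 'id' }

The FOLLOW sets referred to above (computed the same way, to a fixed point):
  FOLLOW(P) = { $, 'a', 'id', 'n' }

Taking the union: FOLLOW(A) = { $, 'a', 'id', 'n' }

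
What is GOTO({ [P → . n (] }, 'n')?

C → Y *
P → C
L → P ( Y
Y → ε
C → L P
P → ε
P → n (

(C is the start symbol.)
GOTO(I, 'n') = CLOSURE({ [A → αX.β] : [A → α.Xβ] ∈ I, X = 'n' })

Items with dot before 'n', with the dot advanced:
  [P → . n (] → [P → n . (]
Closure adds nothing (no advanced item has the dot before a non-terminal).

GOTO = { [P → n . (] }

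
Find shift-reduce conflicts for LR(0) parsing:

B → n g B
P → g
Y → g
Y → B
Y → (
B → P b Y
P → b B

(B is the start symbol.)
No shift-reduce conflicts

Augment with B' → B and build the canonical LR(0) collection (I0 = CLOSURE({[B' → . B]}), then GOTO on every symbol after a dot until no new states appear). It has 14 states:
  I0: { [B → . P b Y], [B → . n g B], [B' → . B], [P → . b B], [P → . g] }  — shift
  I1: { [B' → B .] }  — accept
  I2: { [B → P . b Y] }  — shift
  I3: { [B → . P b Y], [B → . n g B], [P → . b B], [P → . g], [P → b . B] }  — shift
  I4: { [P → g .] }  — reduce
  I5: { [B → n . g B] }  — shift
  I6: { [B → . P b Y], [B → . n g B], [B → n g . B], [P → . b B], [P → . g] }  — shift
  I7: { [B → n g B .] }  — reduce
  I8: { [P → b B .] }  — reduce
  I9: { [B → . P b Y], [B → . n g B], [B → P b . Y], [P → . b B], [P → . g], [Y → . (], [Y → . B], [Y → . g] }  — shift
  I10: { [Y → ( .] }  — reduce
  I11: { [Y → B .] }  — reduce
  I12: { [B → P b Y .] }  — reduce
  I13: { [P → g .], [Y → g .] }  — 2 reduces

No state contains both a complete item and a shift item.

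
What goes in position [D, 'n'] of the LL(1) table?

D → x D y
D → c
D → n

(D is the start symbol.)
To find M[D, 'n'], we find productions for D where 'n' is in the predict set (PREDICT(N → α) = (FIRST(α) \ {ε}) ∪ (FOLLOW(N) if α ⇒* ε)).

D → x D y: PREDICT = { 'x' }
D → c: PREDICT = { 'c' }
D → n: PREDICT = { 'n' }
  'n' is in predict set, so this production goes in M[D, 'n']

M[D, 'n'] = D → n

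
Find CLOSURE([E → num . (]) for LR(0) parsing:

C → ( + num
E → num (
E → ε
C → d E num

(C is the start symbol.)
{ [E → num . (] }

To compute CLOSURE, for each item [A → α.Bβ] where B is a non-terminal, add [B → .γ] for all productions B → γ; repeat for the newly added items until nothing changes.

Start with: [E → num . (]
The dot precedes the terminal '(', so nothing is added.

CLOSURE = { [E → num . (] }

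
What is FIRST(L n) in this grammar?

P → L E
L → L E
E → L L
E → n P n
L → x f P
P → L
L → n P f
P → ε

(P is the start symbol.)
FIRST sets of the non-terminals involved (from the grammar, by fixed-point iteration):
  FIRST(L) = { 'n', 'x' }

To compute FIRST(L n), process the symbols left to right:
Symbol L is a non-terminal. Add FIRST(L) \ {ε} = { 'n', 'x' }
L is not nullable (ε ∉ FIRST(L)), so stop here.
FIRST(L n) = { 'n', 'x' }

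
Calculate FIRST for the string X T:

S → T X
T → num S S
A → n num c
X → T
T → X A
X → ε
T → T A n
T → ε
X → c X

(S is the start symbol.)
FIRST sets of the non-terminals involved (from the grammar, by fixed-point iteration):
  FIRST(X) = { 'c', 'n', 'num', ε }
  FIRST(T) = { 'c', 'n', 'num', ε }

To compute FIRST(X T), process the symbols left to right:
Symbol X is a non-terminal. Add FIRST(X) \ {ε} = { 'c', 'n', 'num' }
X is nullable (ε ∈ FIRST(X)), continue to the next symbol.
Symbol T is a non-terminal. Add FIRST(T) \ {ε} = { 'c', 'n', 'num' }
T is nullable (ε ∈ FIRST(T)), continue to the next symbol.
All symbols are nullable, so ε is in the result.
FIRST(X T) = { 'c', 'n', 'num', ε }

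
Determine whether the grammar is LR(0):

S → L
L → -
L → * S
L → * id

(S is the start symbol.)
Yes, the grammar is LR(0)

A grammar is LR(0) if no state in the canonical LR(0) collection has:
  - both a shift item (dot before a terminal) and a complete item (shift-reduce conflict), or
  - two or more complete items (reduce-reduce conflict; the accept item [S' → S .] counts as a complete item here).

Augment with S' → S and build the canonical LR(0) collection (I0 = CLOSURE({[S' → . S]}), then GOTO on every symbol after a dot until no new states appear). It has 7 states:
  I0: { [L → . * S], [L → . * id], [L → . -], [S → . L], [S' → . S] }  — shift
  I1: { [L → * . S], [L → * . id], [L → . * S], [L → . * id], [L → . -], [S → . L] }  — shift
  I2: { [L → - .] }  — reduce
  I3: { [S → L .] }  — reduce
  I4: { [S' → S .] }  — accept
  I5: { [L → * S .] }  — reduce
  I6: { [L → * id .] }  — reduce

Every state is either a pure shift/goto state or contains exactly one complete item and nothing to shift — no conflicts. The grammar is LR(0).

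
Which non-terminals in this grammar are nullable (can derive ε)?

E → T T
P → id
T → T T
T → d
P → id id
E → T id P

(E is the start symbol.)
None

There are no ε-productions, so no non-terminal can derive ε.
No non-terminals are nullable.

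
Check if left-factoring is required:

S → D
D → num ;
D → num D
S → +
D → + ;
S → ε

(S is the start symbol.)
Yes, D has productions with common prefix 'num'

Left-factoring is needed when two productions for the same non-terminal
share a common prefix on the right-hand side.

Productions for S:
  S → D
  S → +
  S → ε
Productions for D:
  D → num ;
  D → num D
  D → + ;

Found common prefix 'num' in productions for D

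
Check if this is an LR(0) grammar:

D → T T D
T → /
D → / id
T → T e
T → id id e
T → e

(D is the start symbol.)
A grammar is LR(0) if no state in the canonical LR(0) collection has:
  - both a shift item (dot before a terminal) and a complete item (shift-reduce conflict), or
  - two or more complete items (reduce-reduce conflict; the accept item [D' → D .] counts as a complete item here).

Augment with D' → D and build the canonical LR(0) collection (I0 = CLOSURE({[D' → . D]}), then GOTO on every symbol after a dot until no new states appear). It has 13 states:
  I0: { [D → . / id], [D → . T T D], [D' → . D], [T → . /], [T → . T e], [T → . e], [T → . id id e] }  — shift
  I1: { [D → / . id], [T → / .] }  — shift, reduce
  I2: { [D' → D .] }  — accept
  I3: { [D → T . T D], [T → . /], [T → . T e], [T → . e], [T → . id id e], [T → T . e] }  — shift
  I4: { [T → e .] }  — reduce
  I5: { [T → id . id e] }  — shift
  I6: { [T → id id . e] }  — shift
  I7: { [T → id id e .] }  — reduce
  I8: { [T → / .] }  — reduce
  I9: { [D → . / id], [D → . T T D], [D → T T . D], [T → . /], [T → . T e], [T → . e], [T → . id id e], [T → T . e] }  — shift
  I10: { [T → T e .], [T → e .] }  — 2 reduces
  I11: { [D → T T D .] }  — reduce
  I12: { [D → / id .] }  — reduce

Conflict in state I1:
  Shift-reduce conflict between [T → / .] and [D → / . id]
So the grammar is NOT LR(0).

Answer: No. Shift-reduce conflict between [T → / .] and [D → / . id]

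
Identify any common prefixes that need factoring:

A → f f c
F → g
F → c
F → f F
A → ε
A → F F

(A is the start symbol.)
Left-factoring is needed when two productions for the same non-terminal
share a common prefix on the right-hand side.

Productions for A:
  A → f f c
  A → ε
  A → F F
Productions for F:
  F → g
  F → c
  F → f F

No common prefixes found.

Answer: No, left-factoring is not needed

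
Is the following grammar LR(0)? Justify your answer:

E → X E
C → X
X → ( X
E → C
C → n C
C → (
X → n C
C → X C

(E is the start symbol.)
A grammar is LR(0) if no state in the canonical LR(0) collection has:
  - both a shift item (dot before a terminal) and a complete item (shift-reduce conflict), or
  - two or more complete items (reduce-reduce conflict; the accept item [E' → E .] counts as a complete item here).

Augment with E' → E and build the canonical LR(0) collection (I0 = CLOSURE({[E' → . E]}), then GOTO on every symbol after a dot until no new states appear). It has 15 states:
  I0: { [C → . (], [C → . X C], [C → . X], [C → . n C], [E → . C], [E → . X E], [E' → . E], [X → . ( X], [X → . n C] }  — shift
  I1: { [C → ( .], [X → ( . X], [X → . ( X], [X → . n C] }  — shift, reduce
  I2: { [E → C .] }  — reduce
  I3: { [E' → E .] }  — accept
  I4: { [C → . (], [C → . X C], [C → . X], [C → . n C], [C → X . C], [C → X .], [E → . C], [E → . X E], [E → X . E], [X → . ( X], [X → . n C] }  — shift, reduce
  I5: { [C → . (], [C → . X C], [C → . X], [C → . n C], [C → n . C], [X → . ( X], [X → . n C], [X → n . C] }  — shift
  I6: { [C → n C .], [X → n C .] }  — 2 reduces
  I7: { [C → . (], [C → . X C], [C → . X], [C → . n C], [C → X . C], [C → X .], [X → . ( X], [X → . n C] }  — shift, reduce
  I8: { [C → X C .] }  — reduce
  I9: { [C → X C .], [E → C .] }  — 2 reduces
  I10: { [E → X E .] }  — reduce
  I11: { [X → ( . X], [X → . ( X], [X → . n C] }  — shift
  I12: { [X → ( X .] }  — reduce
  I13: { [C → . (], [C → . X C], [C → . X], [C → . n C], [X → . ( X], [X → . n C], [X → n . C] }  — shift
  I14: { [X → n C .] }  — reduce

Conflict in state I1:
  Shift-reduce conflict between [C → ( .] and [X → . ( X]
So the grammar is NOT LR(0).

Answer: No. Shift-reduce conflict between [C → ( .] and [X → . ( X]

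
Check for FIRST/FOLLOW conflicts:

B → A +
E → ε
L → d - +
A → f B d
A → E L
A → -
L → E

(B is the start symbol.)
Nullable non-terminals: A, E, L.
FIRST sets used below: FIRST(E) = { ε }, FIRST(L) = { 'd', ε }

A: nullable alternative(s) A → E L; FOLLOW(A) = { '+' }
  A → f B d: FIRST \ {ε} = { 'f' } — disjoint from FOLLOW(A)
  A → E L: FIRST \ {ε} = { 'd' } — this is the only nullable alternative, skip
  A → -: FIRST \ {ε} = { '-' } — disjoint from FOLLOW(A)
E has a nullable alternative but only one production, so nothing to check.

L: nullable alternative(s) L → E; FOLLOW(L) = { '+' }
  L → d - +: FIRST \ {ε} = { 'd' } — disjoint from FOLLOW(L)
  L → E: FIRST \ {ε} = { } — this is the only nullable alternative, skip

B has no nullable alternative, so no FIRST/FOLLOW check is needed there.

No FIRST/FOLLOW conflicts found.

Answer: No FIRST/FOLLOW conflicts.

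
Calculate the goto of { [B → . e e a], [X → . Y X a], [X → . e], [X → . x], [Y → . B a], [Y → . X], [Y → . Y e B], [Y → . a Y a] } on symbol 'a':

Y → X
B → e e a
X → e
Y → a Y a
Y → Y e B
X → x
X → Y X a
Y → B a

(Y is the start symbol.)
GOTO(I, 'a') = CLOSURE({ [A → αX.β] : [A → α.Xβ] ∈ I, X = 'a' })

Items with dot before 'a', with the dot advanced:
  [Y → . a Y a] → [Y → a . Y a]
Closure of the advanced items:
  [Y → a . Y a] has the dot before Y: add [Y → . X], [Y → . a Y a], [Y → . Y e B], [Y → . B a]
  [Y → . X] has the dot before X: add [X → . e], [X → . x], [X → . Y X a]
  [Y → . B a] has the dot before B: add [B → . e e a]

GOTO = { [B → . e e a], [X → . Y X a], [X → . e], [X → . x], [Y → . B a], [Y → . X], [Y → . Y e B], [Y → . a Y a], [Y → a . Y a] }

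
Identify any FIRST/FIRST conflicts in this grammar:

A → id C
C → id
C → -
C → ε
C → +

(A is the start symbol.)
No FIRST/FIRST conflicts.

Productions for C:
  C → id: FIRST = { 'id' }
  C → -: FIRST = { '-' }
  C → ε: FIRST = { ε }
  C → +: FIRST = { '+' }
A has only one production, so no FIRST/FIRST conflict is possible there.

All alternatives of each non-terminal have pairwise disjoint FIRST sets.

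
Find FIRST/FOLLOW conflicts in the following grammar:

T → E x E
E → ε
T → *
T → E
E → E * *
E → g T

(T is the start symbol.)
Nullable non-terminals: E, T.
FIRST sets used below: FIRST(E) = { '*', 'g', ε }

E: nullable alternative(s) E → ε; FOLLOW(E) = { $, '*', 'x' }
  E → ε: FIRST \ {ε} = { } — this is the only nullable alternative, skip
  E → E * *: FIRST \ {ε} = { '*', 'g' } — overlaps FOLLOW(E) on { '*' }: CONFLICT
  E → g T: FIRST \ {ε} = { 'g' } — disjoint from FOLLOW(E)

T: nullable alternative(s) T → E; FOLLOW(T) = { $, '*', 'x' }
  T → E x E: FIRST \ {ε} = { '*', 'g', 'x' } — overlaps FOLLOW(T) on { '*', 'x' }: CONFLICT
  T → *: FIRST \ {ε} = { '*' } — overlaps FOLLOW(T) on { '*' }: CONFLICT
  T → E: FIRST \ {ε} = { '*', 'g' } — this is the only nullable alternative, skip

So the grammar has 3 FIRST/FOLLOW conflicts (marked CONFLICT above).

Answer: Yes. T → E x E with FOLLOW(T) on { '*', 'x' }; T → '*' with FOLLOW(T) on { '*' }; E → E '*' '*' with FOLLOW(E) on { '*' }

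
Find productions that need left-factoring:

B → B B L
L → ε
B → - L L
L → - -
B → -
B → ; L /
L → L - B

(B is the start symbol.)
Yes, B has productions with common prefix '-'

Left-factoring is needed when two productions for the same non-terminal
share a common prefix on the right-hand side.

Productions for B:
  B → B B L
  B → - L L
  B → -
  B → ; L /
Productions for L:
  L → ε
  L → - -
  L → L - B

Found common prefix '-' in productions for B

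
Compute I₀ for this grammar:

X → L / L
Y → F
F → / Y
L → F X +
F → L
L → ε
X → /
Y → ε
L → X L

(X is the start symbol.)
First, augment the grammar with X' → X
I₀ = CLOSURE({ [X' → . X] }):
  [X' → . X] has the dot before X: add [X → . L / L], [X → . /]
  [X → . L / L] has the dot before L: add [L → . F X +], [L → .], [L → . X L]
  [L → . F X +] has the dot before F: add [F → . / Y], [F → . L]
No further items can be added.

I₀ = { [F → . / Y], [F → . L], [L → . F X +], [L → . X L], [L → .], [X → . /], [X → . L / L], [X' → . X] }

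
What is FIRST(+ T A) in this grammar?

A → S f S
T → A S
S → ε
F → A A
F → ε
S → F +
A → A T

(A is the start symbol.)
To compute FIRST(+ T A), process the symbols left to right:
Symbol + is a terminal. Add '+' and stop.
FIRST(+ T A) = { '+' }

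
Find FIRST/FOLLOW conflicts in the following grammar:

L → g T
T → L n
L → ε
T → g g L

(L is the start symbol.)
Nullable non-terminals: L.

L: nullable alternative(s) L → ε; FOLLOW(L) = { $, 'n' }
  L → g T: FIRST \ {ε} = { 'g' } — disjoint from FOLLOW(L)
  L → ε: FIRST \ {ε} = { } — this is the only nullable alternative, skip

T has no nullable alternative, so no FIRST/FOLLOW check is needed there.

No FIRST/FOLLOW conflicts found.

Answer: No FIRST/FOLLOW conflicts.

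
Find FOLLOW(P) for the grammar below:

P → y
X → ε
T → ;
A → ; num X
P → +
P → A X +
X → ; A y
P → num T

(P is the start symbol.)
{ $ }

P is the start symbol, so $ ∈ FOLLOW(P).
P does not occur on any right-hand side.

Taking the union: FOLLOW(P) = { $ }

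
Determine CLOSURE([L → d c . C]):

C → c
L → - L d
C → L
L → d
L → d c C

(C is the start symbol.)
{ [C → . L], [C → . c], [L → . - L d], [L → . d c C], [L → . d], [L → d c . C] }

To compute CLOSURE, for each item [A → α.Bβ] where B is a non-terminal, add [B → .γ] for all productions B → γ; repeat for the newly added items until nothing changes.

Start with: [L → d c . C]
  [L → d c . C] has the dot before C: add [C → . c], [C → . L]
  [C → . L] has the dot before L: add [L → . - L d], [L → . d], [L → . d c C]
No further items can be added.

CLOSURE = { [C → . L], [C → . c], [L → . - L d], [L → . d c C], [L → . d], [L → d c . C] }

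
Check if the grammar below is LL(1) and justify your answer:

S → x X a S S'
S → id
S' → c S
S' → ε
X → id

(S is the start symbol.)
A grammar is LL(1) if for each non-terminal N with multiple productions, the predict sets of those productions are pairwise disjoint, where PREDICT(N → α) = (FIRST(α) \ {ε}) ∪ (FOLLOW(N) if α ⇒* ε).

Relevant sets:
  FOLLOW(S') = { $, 'c' }

For S:
  PREDICT(S → x X a S S') = { 'x' }
  PREDICT(S → id) = { 'id' }
For S':
  PREDICT(S' → c S) = { 'c' }
  PREDICT(S' → ε) = { $, 'c' }
X has a single production, so nothing to check there.

Conflict found: Predict set conflict for S': { 'c' }
The grammar is NOT LL(1).

Answer: No. Predict set conflict for S': { 'c' }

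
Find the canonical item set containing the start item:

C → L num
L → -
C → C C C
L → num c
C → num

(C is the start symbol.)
{ [C → . C C C], [C → . L num], [C → . num], [C' → . C], [L → . -], [L → . num c] }

First, augment the grammar with C' → C
I₀ = CLOSURE({ [C' → . C] }):
  [C' → . C] has the dot before C: add [C → . L num], [C → . C C C], [C → . num]
  [C → . L num] has the dot before L: add [L → . -], [L → . num c]
No further items can be added.

I₀ = { [C → . C C C], [C → . L num], [C → . num], [C' → . C], [L → . -], [L → . num c] }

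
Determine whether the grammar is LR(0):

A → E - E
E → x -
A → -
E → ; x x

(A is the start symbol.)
A grammar is LR(0) if no state in the canonical LR(0) collection has:
  - both a shift item (dot before a terminal) and a complete item (shift-reduce conflict), or
  - two or more complete items (reduce-reduce conflict; the accept item [A' → A .] counts as a complete item here).

Augment with A' → A and build the canonical LR(0) collection (I0 = CLOSURE({[A' → . A]}), then GOTO on every symbol after a dot until no new states appear). It has 11 states:
  I0: { [A → . -], [A → . E - E], [A' → . A], [E → . ; x x], [E → . x -] }  — shift
  I1: { [A → - .] }  — reduce
  I2: { [E → ; . x x] }  — shift
  I3: { [A' → A .] }  — accept
  I4: { [A → E . - E] }  — shift
  I5: { [E → x . -] }  — shift
  I6: { [E → x - .] }  — reduce
  I7: { [A → E - . E], [E → . ; x x], [E → . x -] }  — shift
  I8: { [A → E - E .] }  — reduce
  I9: { [E → ; x . x] }  — shift
  I10: { [E → ; x x .] }  — reduce

Every state is either a pure shift/goto state or contains exactly one complete item and nothing to shift — no conflicts. The grammar is LR(0).

Answer: Yes, the grammar is LR(0)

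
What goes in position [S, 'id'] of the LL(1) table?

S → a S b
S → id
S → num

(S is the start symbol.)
S → id

To find M[S, 'id'], we find productions for S where 'id' is in the predict set (PREDICT(N → α) = (FIRST(α) \ {ε}) ∪ (FOLLOW(N) if α ⇒* ε)).

S → a S b: PREDICT = { 'a' }
S → id: PREDICT = { 'id' }
  'id' is in predict set, so this production goes in M[S, 'id']
S → num: PREDICT = { 'num' }

M[S, 'id'] = S → id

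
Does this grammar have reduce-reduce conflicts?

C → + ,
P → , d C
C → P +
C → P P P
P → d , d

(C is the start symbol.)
No reduce-reduce conflicts

Augment with C' → C and build the canonical LR(0) collection (I0 = CLOSURE({[C' → . C]}), then GOTO on every symbol after a dot until no new states appear). It has 14 states:
  I0: { [C → . + ,], [C → . P +], [C → . P P P], [C' → . C], [P → . , d C], [P → . d , d] }  — shift
  I1: { [C → + . ,] }  — shift
  I2: { [P → , . d C] }  — shift
  I3: { [C' → C .] }  — accept
  I4: { [C → P . +], [C → P . P P], [P → . , d C], [P → . d , d] }  — shift
  I5: { [P → d . , d] }  — shift
  I6: { [P → d , . d] }  — shift
  I7: { [P → d , d .] }  — reduce
  I8: { [C → P + .] }  — reduce
  I9: { [C → P P . P], [P → . , d C], [P → . d , d] }  — shift
  I10: { [C → P P P .] }  — reduce
  I11: { [C → . + ,], [C → . P +], [C → . P P P], [P → , d . C], [P → . , d C], [P → . d , d] }  — shift
  I12: { [P → , d C .] }  — reduce
  I13: { [C → + , .] }  — reduce

No state contains more than one complete item.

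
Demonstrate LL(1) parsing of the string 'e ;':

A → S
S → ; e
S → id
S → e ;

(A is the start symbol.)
Stack is shown with the top on the left.

Stack  Input  Action
--------------------
A $    e ; $  output A → S
S $    e ; $  output S → e ;
e ; $  e ; $  match 'e'
; $    ; $    match ';'
$      $      accept

The string is accepted.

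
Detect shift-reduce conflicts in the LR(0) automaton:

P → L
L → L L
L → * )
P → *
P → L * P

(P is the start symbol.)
A shift-reduce conflict occurs when an LR(0) state has both:
  - a complete (reduce) item [A → α .] (dot at the end), and
  - a shift item [B → β . c γ] (dot before a terminal).

Augment with P' → P and build the canonical LR(0) collection (I0 = CLOSURE({[P' → . P]}), then GOTO on every symbol after a dot until no new states appear). It has 9 states:
  I0: { [L → . * )], [L → . L L], [P → . *], [P → . L * P], [P → . L], [P' → . P] }  — shift
  I1: { [L → * . )], [P → * .] }  — shift, reduce
  I2: { [L → . * )], [L → . L L], [L → L . L], [P → L . * P], [P → L .] }  — shift, reduce
  I3: { [P' → P .] }  — accept
  I4: { [L → * . )], [L → . * )], [L → . L L], [P → . *], [P → . L * P], [P → . L], [P → L * . P] }  — shift
  I5: { [L → . * )], [L → . L L], [L → L . L], [L → L L .] }  — shift, reduce
  I6: { [L → * . )] }  — shift
  I7: { [L → * ) .] }  — reduce
  I8: { [P → L * P .] }  — reduce

I1 contains reduce item [P → * .] and shift item [L → * . )] — shift-reduce conflict.
I2 contains reduce item [P → L .] and shift items [L → . * )], [P → L . * P] — shift-reduce conflict.
I5 contains reduce item [L → L L .] and shift item [L → . * )] — shift-reduce conflict.

Answer: Yes — I1: [P → * .] vs [L → * . )]; I2: [P → L .] vs [L → . * )]; I5: [L → L L .] vs [L → . * )]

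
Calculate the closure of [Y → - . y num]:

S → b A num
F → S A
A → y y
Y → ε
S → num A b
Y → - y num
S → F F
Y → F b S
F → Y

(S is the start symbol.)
Start with: [Y → - . y num]
The dot precedes the terminal y, so nothing is added.

CLOSURE = { [Y → - . y num] }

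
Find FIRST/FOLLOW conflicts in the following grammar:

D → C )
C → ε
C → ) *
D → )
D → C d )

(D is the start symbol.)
Nullable non-terminals: C.

C: nullable alternative(s) C → ε; FOLLOW(C) = { ')', 'd' }
  C → ε: FIRST \ {ε} = { } — this is the only nullable alternative, skip
  C → ) *: FIRST \ {ε} = { ')' } — overlaps FOLLOW(C) on { ')' }: CONFLICT

D has no nullable alternative, so no FIRST/FOLLOW check is needed there.

So the grammar has 1 FIRST/FOLLOW conflict (marked CONFLICT above).

Answer: Yes. C → ')' '*' with FOLLOW(C) on { ')' }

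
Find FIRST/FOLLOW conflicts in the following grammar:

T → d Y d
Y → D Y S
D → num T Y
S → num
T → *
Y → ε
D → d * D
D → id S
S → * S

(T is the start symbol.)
Nullable non-terminals: Y.
FIRST sets used below: FIRST(D) = { 'd', 'id', 'num' }

Y: nullable alternative(s) Y → ε; FOLLOW(Y) = { '*', 'd', 'id', 'num' }
  Y → D Y S: FIRST \ {ε} = { 'd', 'id', 'num' } — overlaps FOLLOW(Y) on { 'd', 'id', 'num' }: CONFLICT
  Y → ε: FIRST \ {ε} = { } — this is the only nullable alternative, skip

D, S, T have no nullable alternative, so no FIRST/FOLLOW check is needed there.

So the grammar has 1 FIRST/FOLLOW conflict (marked CONFLICT above).

Answer: Yes. Y → D Y S with FOLLOW(Y) on { 'd', 'id', 'num' }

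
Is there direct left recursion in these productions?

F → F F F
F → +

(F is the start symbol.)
Yes, F is left-recursive

F → F F F: LEFT RECURSIVE (starts with F)
F → +: starts with '+'

The grammar has direct left recursion on: F.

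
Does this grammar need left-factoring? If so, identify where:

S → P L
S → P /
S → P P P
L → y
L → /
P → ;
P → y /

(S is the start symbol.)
Left-factoring is needed when two productions for the same non-terminal
share a common prefix on the right-hand side.

Productions for S:
  S → P L
  S → P /
  S → P P P
Productions for L:
  L → y
  L → /
Productions for P:
  P → ;
  P → y /

Found common prefix 'P' in productions for S

Answer: Yes, S has productions with common prefix 'P'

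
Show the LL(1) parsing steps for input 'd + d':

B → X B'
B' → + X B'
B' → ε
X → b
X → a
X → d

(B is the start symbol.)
LL(1) parsing maintains a stack (initially the start symbol over $) and the input. At each step: if the stack top is a terminal, match it against the current input token; if it is a non-terminal N, replace it with the RHS of M[N, lookahead] (the unique production whose predict set contains the lookahead).

Stack is shown with the top on the left.

Stack     Input    Action
-------------------------
B $       d + d $  output B → X B'
X B' $    d + d $  output X → d
d B' $    d + d $  match 'd'
B' $      + d $    output B' → + X B'
+ X B' $  + d $    match '+'
X B' $    d $      output X → d
d B' $    d $      match 'd'
B' $      $        output B' → ε
$         $        accept

The string is accepted.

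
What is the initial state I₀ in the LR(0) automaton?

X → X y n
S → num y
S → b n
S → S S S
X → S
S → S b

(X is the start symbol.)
First, augment the grammar with X' → X
I₀ = CLOSURE({ [X' → . X] }):
  [X' → . X] has the dot before X: add [X → . X y n], [X → . S]
  [X → . S] has the dot before S: add [S → . num y], [S → . b n], [S → . S S S], [S → . S b]
No further items can be added.

I₀ = { [S → . S S S], [S → . S b], [S → . b n], [S → . num y], [X → . S], [X → . X y n], [X' → . X] }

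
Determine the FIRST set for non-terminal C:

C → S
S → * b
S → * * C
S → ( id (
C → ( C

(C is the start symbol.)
FIRST sets of the other non-terminals involved (by the same procedure, iterated to a fixed point):
  FIRST(S) = { '(', '*' }

From C → S:
  - S is a non-terminal: add FIRST(S) \ {ε} = { '(', '*' }
    S is not nullable, so stop
From C → ( C:
  - '(' is a terminal: add '(' and stop

Collecting: FIRST(C) = { '(', '*' }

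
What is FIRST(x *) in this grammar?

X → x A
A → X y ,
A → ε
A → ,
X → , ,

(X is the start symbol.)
{ 'x' }

To compute FIRST(x *), process the symbols left to right:
Symbol x is a terminal. Add 'x' and stop.
FIRST(x *) = { 'x' }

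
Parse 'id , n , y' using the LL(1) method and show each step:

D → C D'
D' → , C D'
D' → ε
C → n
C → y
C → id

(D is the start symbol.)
LL(1) parsing maintains a stack (initially the start symbol over $) and the input. At each step: if the stack top is a terminal, match it against the current input token; if it is a non-terminal N, replace it with the RHS of M[N, lookahead] (the unique production whose predict set contains the lookahead).

Stack is shown with the top on the left.

Stack     Input         Action
------------------------------
D $       id , n , y $  output D → C D'
C D' $    id , n , y $  output C → id
id D' $   id , n , y $  match 'id'
D' $      , n , y $     output D' → , C D'
, C D' $  , n , y $     match ','
C D' $    n , y $       output C → n
n D' $    n , y $       match 'n'
D' $      , y $         output D' → , C D'
, C D' $  , y $         match ','
C D' $    y $           output C → y
y D' $    y $           match 'y'
D' $      $             output D' → ε
$         $             accept

The string is accepted.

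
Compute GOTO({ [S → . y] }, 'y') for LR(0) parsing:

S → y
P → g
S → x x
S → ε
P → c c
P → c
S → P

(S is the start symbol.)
{ [S → y .] }

GOTO(I, 'y') = CLOSURE({ [A → αX.β] : [A → α.Xβ] ∈ I, X = 'y' })

Items with dot before 'y', with the dot advanced:
  [S → . y] → [S → y .]
Closure adds nothing (no advanced item has the dot before a non-terminal).

GOTO = { [S → y .] }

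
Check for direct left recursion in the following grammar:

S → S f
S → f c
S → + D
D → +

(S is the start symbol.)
Yes, S is left-recursive

S → S f: LEFT RECURSIVE (starts with S)
S → f c: starts with f
S → + D: starts with '+'
D → +: starts with '+'

The grammar has direct left recursion on: S.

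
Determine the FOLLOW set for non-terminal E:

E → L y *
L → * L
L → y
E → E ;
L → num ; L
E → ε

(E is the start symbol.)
To compute FOLLOW(E), find every occurrence of E on a right-hand side N → α E β: add FIRST(β) \ {ε}, and if β is empty or nullable also add FOLLOW(N). Iterate to a fixed point.

E is the start symbol, so $ ∈ FOLLOW(E).
In E → E ;: E is followed by ';', add FIRST(';') \ {ε} = { ';' }

Taking the union: FOLLOW(E) = { $, ';' }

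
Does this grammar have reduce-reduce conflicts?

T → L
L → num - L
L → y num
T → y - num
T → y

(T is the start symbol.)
Augment with T' → T and build the canonical LR(0) collection (I0 = CLOSURE({[T' → . T]}), then GOTO on every symbol after a dot until no new states appear). It has 11 states:
  I0: { [L → . num - L], [L → . y num], [T → . L], [T → . y - num], [T → . y], [T' → . T] }  — shift
  I1: { [T → L .] }  — reduce
  I2: { [T' → T .] }  — accept
  I3: { [L → num . - L] }  — shift
  I4: { [L → y . num], [T → y . - num], [T → y .] }  — shift, reduce
  I5: { [T → y - . num] }  — shift
  I6: { [L → y num .] }  — reduce
  I7: { [T → y - num .] }  — reduce
  I8: { [L → . num - L], [L → . y num], [L → num - . L] }  — shift
  I9: { [L → num - L .] }  — reduce
  I10: { [L → y . num] }  — shift

No state contains more than one complete item.

Answer: No reduce-reduce conflicts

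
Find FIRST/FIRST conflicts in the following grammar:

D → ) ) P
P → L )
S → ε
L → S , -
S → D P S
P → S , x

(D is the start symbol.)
Yes. P → L ')' / P → S ',' x on { ')', ',' }

FIRST sets of the non-terminals at (or reachable through a nullable prefix from) the front of some alternative:
  FIRST(L) = { ')', ',' }
  FIRST(S) = { ')', ε }
  FIRST(D) = { ')' }

Productions for P:
  P → L ): FIRST = { ')', ',' }
  P → S , x: FIRST = { ')', ',' }
Productions for S:
  S → ε: FIRST = { ε }
  S → D P S: FIRST = { ')' }
D, L have only one production, so no FIRST/FIRST conflict is possible there.

Conflict for P: P → L ) and P → S , x
  Overlap: { ')', ',' }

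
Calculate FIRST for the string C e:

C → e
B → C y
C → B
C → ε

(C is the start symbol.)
{ 'e', 'y' }

FIRST sets of the non-terminals involved (from the grammar, by fixed-point iteration):
  FIRST(C) = { 'e', 'y', ε }

To compute FIRST(C e), process the symbols left to right:
Symbol C is a non-terminal. Add FIRST(C) \ {ε} = { 'e', 'y' }
C is nullable (ε ∈ FIRST(C)), continue to the next symbol.
Symbol e is a terminal. Add 'e' and stop.
FIRST(C e) = { 'e', 'y' }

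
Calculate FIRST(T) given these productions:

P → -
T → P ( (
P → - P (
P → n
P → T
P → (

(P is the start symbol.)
To compute FIRST(T), examine every production with T on the left-hand side, reading each right-hand side left to right until a non-nullable symbol is reached.

FIRST sets of the other non-terminals involved (by the same procedure, iterated to a fixed point):
  FIRST(P) = { '(', '-', 'n' }

From T → P ( (:
  - P is a non-terminal: add FIRST(P) \ {ε} = { '(', '-', 'n' }
    P is not nullable, so stop

Collecting: FIRST(T) = { '(', '-', 'n' }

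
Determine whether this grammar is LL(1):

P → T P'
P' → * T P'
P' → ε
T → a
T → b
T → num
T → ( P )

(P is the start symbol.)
Yes, the grammar is LL(1).

A grammar is LL(1) if for each non-terminal N with multiple productions, the predict sets of those productions are pairwise disjoint, where PREDICT(N → α) = (FIRST(α) \ {ε}) ∪ (FOLLOW(N) if α ⇒* ε).

Relevant sets:
  FOLLOW(P') = { $, ')' }

For P':
  PREDICT(P' → '*' T P') = { '*' }
  PREDICT(P' → ε) = { $, ')' }
For T:
  PREDICT(T → a) = { 'a' }
  PREDICT(T → b) = { 'b' }
  PREDICT(T → num) = { 'num' }
  PREDICT(T → '(' P ')') = { '(' }
P has a single production, so nothing to check there.

All predict sets are disjoint. The grammar IS LL(1).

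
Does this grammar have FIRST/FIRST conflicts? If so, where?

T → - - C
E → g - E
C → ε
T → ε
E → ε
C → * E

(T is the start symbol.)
No FIRST/FIRST conflicts.

Productions for T:
  T → - - C: FIRST = { '-' }
  T → ε: FIRST = { ε }
Productions for E:
  E → g - E: FIRST = { 'g' }
  E → ε: FIRST = { ε }
Productions for C:
  C → ε: FIRST = { ε }
  C → * E: FIRST = { '*' }

All alternatives of each non-terminal have pairwise disjoint FIRST sets.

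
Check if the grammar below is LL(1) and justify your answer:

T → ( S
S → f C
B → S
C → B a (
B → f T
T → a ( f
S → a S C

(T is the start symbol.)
Relevant sets:
  FIRST(S) = { 'a', 'f' }

For T:
  PREDICT(T → '(' S) = { '(' }
  PREDICT(T → a '(' f) = { 'a' }
For S:
  PREDICT(S → f C) = { 'f' }
  PREDICT(S → a S C) = { 'a' }
For B:
  PREDICT(B → S) = { 'a', 'f' }
  PREDICT(B → f T) = { 'f' }
C has a single production, so nothing to check there.

Conflict found: Predict set conflict for B: { 'f' }
The grammar is NOT LL(1).

Answer: No. Predict set conflict for B: { 'f' }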